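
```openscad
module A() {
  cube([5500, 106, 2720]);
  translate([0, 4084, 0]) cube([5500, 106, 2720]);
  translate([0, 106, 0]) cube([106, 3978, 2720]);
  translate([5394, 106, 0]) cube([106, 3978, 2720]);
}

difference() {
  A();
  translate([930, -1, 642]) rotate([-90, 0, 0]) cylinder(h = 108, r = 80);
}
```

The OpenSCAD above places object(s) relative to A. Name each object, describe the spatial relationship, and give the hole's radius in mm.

The subtracted cylinder has r = 80 mm.

A is a house frame. The house frame has a circular hole through its front wall. The hole's radius is 80 mm.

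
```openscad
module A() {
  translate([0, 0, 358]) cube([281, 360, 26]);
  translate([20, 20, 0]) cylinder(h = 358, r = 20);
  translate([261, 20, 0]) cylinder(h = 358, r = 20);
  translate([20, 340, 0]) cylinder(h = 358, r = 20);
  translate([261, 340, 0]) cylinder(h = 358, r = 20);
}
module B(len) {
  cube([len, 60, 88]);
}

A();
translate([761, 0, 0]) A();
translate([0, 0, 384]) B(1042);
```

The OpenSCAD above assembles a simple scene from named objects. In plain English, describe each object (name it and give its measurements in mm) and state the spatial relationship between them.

A is a four-legged stool. The seat is 281×360 mm, 26 mm thick, top at z = 384 mm. It stands on four round legs, each 40 mm in diameter, from z = 0 to the seat underside, each leg's axis is inset half a diameter from the nearest pair of seat edges (so the leg's bounding box is flush with the corner).

B is a rectangular beam 1042 mm long (x), 60 mm deep (y), 88 mm thick (z).

The beam spans the tops of two stools placed 480 mm apart, resting at z = 384 mm.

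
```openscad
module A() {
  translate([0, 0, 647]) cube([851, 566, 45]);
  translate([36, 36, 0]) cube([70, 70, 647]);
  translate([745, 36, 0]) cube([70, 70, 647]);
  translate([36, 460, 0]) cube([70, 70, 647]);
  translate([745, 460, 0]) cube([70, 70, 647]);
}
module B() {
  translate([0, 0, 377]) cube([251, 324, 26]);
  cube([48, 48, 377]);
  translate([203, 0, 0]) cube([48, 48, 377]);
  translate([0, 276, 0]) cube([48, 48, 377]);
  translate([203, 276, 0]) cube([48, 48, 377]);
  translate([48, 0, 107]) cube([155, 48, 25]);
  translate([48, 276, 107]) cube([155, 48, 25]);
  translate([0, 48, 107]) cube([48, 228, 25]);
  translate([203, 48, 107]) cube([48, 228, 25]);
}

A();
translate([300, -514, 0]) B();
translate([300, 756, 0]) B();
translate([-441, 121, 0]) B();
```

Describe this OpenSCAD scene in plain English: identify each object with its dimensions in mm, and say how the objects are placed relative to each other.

A is a table with a 851×566 mm rectangular top, 45 mm thick, top surface at z = 692 mm, supported by four 70×70 mm square legs, each inset 36 mm from the nearest pair of top edges, running from the floor.

B is a four-legged stool. The seat is 251×324 mm, 26 mm thick, top at z = 403 mm. It stands on four square legs, each 48×48 mm in cross-section, from z = 0 to the seat underside, each flush with a corner of the seat. Four stretchers, 48 mm wide and 25 mm tall, connect adjacent legs with their undersides at z = 107 mm, each running between the inner faces of the legs it joins and aligned with the legs' outer faces on the other axis.

Three stools sit around the table at the −y, +y, −x sides.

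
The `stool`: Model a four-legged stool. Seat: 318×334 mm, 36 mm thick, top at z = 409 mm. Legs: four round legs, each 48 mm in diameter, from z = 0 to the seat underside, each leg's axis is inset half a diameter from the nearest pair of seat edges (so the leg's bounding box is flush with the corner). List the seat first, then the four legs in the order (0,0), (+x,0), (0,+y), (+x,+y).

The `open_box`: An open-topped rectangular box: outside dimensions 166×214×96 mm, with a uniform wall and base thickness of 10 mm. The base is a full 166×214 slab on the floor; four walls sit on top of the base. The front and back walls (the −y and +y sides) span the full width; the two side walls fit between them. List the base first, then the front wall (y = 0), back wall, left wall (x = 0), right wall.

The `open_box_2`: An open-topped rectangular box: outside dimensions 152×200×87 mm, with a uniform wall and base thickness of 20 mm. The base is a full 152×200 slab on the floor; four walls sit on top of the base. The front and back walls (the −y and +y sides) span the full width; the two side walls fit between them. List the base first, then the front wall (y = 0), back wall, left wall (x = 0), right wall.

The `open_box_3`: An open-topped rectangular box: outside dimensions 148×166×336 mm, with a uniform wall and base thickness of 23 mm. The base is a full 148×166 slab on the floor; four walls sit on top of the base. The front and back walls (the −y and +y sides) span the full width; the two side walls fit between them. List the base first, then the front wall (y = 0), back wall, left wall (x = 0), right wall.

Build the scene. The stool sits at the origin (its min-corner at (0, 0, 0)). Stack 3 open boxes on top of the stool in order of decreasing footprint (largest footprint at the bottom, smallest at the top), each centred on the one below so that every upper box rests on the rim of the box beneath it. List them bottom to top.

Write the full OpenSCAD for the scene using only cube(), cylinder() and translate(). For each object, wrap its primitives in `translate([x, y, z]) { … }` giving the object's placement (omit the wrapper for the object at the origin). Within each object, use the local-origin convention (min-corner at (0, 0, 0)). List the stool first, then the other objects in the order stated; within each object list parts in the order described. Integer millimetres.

translate([0, 0, 373]) cube([318, 334, 36]);
translate([24, 24, 0]) cylinder(h = 373, r = 24);
translate([294, 24, 0]) cylinder(h = 373, r = 24);
translate([24, 310, 0]) cylinder(h = 373, r = 24);
translate([294, 310, 0]) cylinder(h = 373, r = 24);
translate([76, 60, 409]) {
  cube([166, 214, 10]);
  translate([0, 0, 10]) cube([166, 10, 86]);
  translate([0, 204, 10]) cube([166, 10, 86]);
  translate([0, 10, 10]) cube([10, 194, 86]);
  translate([156, 10, 10]) cube([10, 194, 86]);
}
translate([83, 67, 505]) {
  cube([152, 200, 20]);
  translate([0, 0, 20]) cube([152, 20, 67]);
  translate([0, 180, 20]) cube([152, 20, 67]);
  translate([0, 20, 20]) cube([20, 160, 67]);
  translate([132, 20, 20]) cube([20, 160, 67]);
}
translate([85, 84, 592]) {
  cube([148, 166, 23]);
  translate([0, 0, 23]) cube([148, 23, 313]);
  translate([0, 143, 23]) cube([148, 23, 313]);
  translate([0, 23, 23]) cube([23, 120, 313]);
  translate([125, 23, 23]) cube([23, 120, 313]);
}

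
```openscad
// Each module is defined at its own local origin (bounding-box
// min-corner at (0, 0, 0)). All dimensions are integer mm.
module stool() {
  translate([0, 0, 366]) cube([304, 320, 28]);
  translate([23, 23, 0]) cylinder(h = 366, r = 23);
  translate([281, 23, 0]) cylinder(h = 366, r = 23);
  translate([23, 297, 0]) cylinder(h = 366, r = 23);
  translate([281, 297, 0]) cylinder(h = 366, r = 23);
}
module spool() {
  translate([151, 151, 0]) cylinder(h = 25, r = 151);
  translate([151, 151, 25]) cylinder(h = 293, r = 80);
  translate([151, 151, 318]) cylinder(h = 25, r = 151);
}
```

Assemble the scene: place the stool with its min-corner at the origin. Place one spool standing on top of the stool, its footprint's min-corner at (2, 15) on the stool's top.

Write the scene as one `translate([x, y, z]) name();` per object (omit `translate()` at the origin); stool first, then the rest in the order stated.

stool();
translate([2, 15, 394]) spool();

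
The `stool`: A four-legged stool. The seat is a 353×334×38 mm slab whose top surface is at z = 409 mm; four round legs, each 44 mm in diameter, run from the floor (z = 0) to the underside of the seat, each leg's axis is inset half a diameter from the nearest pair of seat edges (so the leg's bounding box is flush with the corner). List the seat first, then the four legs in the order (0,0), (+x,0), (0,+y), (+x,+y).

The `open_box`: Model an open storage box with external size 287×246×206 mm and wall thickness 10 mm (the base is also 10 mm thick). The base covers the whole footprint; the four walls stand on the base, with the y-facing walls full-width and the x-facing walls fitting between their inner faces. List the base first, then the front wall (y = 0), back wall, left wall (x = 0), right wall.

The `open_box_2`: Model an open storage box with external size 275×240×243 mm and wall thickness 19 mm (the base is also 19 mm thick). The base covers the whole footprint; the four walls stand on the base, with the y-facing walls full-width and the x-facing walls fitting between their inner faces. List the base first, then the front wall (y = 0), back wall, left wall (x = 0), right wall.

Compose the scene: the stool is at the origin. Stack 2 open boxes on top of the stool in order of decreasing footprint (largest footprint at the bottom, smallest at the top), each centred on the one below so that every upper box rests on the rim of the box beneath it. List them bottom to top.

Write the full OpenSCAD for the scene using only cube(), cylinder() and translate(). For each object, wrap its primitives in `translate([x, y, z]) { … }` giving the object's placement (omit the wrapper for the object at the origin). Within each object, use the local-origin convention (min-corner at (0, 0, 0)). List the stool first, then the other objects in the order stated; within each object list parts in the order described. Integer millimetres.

translate([0, 0, 371]) cube([353, 334, 38]);
translate([22, 22, 0]) cylinder(h = 371, r = 22);
translate([331, 22, 0]) cylinder(h = 371, r = 22);
translate([22, 312, 0]) cylinder(h = 371, r = 22);
translate([331, 312, 0]) cylinder(h = 371, r = 22);
translate([33, 44, 409]) {
  cube([287, 246, 10]);
  translate([0, 0, 10]) cube([287, 10, 196]);
  translate([0, 236, 10]) cube([287, 10, 196]);
  translate([0, 10, 10]) cube([10, 226, 196]);
  translate([277, 10, 10]) cube([10, 226, 196]);
}
translate([39, 47, 615]) {
  cube([275, 240, 19]);
  translate([0, 0, 19]) cube([275, 19, 224]);
  translate([0, 221, 19]) cube([275, 19, 224]);
  translate([0, 19, 19]) cube([19, 202, 224]);
  translate([256, 19, 19]) cube([19, 202, 224]);
}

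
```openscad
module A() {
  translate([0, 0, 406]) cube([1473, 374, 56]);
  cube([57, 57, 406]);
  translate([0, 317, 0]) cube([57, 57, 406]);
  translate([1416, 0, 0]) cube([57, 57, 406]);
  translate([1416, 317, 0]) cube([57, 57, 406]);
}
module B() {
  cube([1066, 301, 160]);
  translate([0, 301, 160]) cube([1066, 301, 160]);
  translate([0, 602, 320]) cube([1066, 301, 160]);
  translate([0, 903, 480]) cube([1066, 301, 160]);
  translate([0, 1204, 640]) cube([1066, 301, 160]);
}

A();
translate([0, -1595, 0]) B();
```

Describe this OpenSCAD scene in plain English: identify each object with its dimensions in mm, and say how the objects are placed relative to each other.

A is a long wooden bench with a 1473 mm (x) × 374 mm (y) seat, 56 mm thick, its top surface 462 mm above the floor. Four 57 mm square legs at the seat corners, flush with the edges, run from z = 0 to the seat underside.

B is a straight staircase of 5 solid steps. Each step is 1066 mm wide (x), 301 mm deep (y, the going) and 160 mm tall (the rise). The first step rests on the floor; each subsequent step sits one going further in +y and one rise higher in +z, directly behind and above the previous step with no overlap.

The staircase is on the floor beside the bench on its −y side.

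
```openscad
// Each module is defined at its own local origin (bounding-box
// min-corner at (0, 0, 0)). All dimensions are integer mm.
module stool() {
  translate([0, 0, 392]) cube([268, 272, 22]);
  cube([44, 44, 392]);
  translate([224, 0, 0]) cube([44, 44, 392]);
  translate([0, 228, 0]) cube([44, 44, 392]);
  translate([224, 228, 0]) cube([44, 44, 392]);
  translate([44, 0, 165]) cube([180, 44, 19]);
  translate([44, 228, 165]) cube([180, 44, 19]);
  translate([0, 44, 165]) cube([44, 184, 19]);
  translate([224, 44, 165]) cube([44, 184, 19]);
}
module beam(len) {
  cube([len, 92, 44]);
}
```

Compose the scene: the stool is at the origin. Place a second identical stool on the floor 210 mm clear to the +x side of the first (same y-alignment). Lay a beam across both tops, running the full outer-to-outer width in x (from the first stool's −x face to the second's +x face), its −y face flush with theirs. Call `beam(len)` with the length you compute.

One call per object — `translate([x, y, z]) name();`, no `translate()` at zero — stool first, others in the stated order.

stool();
translate([478, 0, 0]) stool();
translate([0, 0, 414]) beam(746);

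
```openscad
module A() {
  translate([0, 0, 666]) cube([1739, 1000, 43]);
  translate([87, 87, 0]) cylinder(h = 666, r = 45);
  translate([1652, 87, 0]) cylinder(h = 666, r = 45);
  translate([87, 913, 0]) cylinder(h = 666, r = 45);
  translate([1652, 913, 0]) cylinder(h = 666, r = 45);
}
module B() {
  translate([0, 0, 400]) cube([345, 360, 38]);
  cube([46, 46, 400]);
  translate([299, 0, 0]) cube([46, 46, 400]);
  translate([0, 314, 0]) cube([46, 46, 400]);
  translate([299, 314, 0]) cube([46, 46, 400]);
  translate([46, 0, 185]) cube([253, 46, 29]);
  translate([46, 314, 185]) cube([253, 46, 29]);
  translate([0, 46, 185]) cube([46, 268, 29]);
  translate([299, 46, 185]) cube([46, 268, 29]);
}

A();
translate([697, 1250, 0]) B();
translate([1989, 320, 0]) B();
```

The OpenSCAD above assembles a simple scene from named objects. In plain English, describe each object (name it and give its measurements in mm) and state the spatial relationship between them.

A is a table with a 1739×1000 mm rectangular top, 43 mm thick, top surface at z = 709 mm, supported by four round legs of 90 mm diameter, each leg's bounding box inset 42 mm from the nearest pair of top edges, running from the floor.

B is a four-legged stool. The seat is a 345×360×38 mm slab whose top surface is at z = 438 mm; four square legs, each 46×46 mm in cross-section, run from the floor (z = 0) to the underside of the seat, each flush with a corner of the seat. Four stretchers, 46 mm wide and 29 mm tall, connect adjacent legs with their undersides at z = 185 mm, each running between the inner faces of the legs it joins and aligned with the legs' outer faces on the other axis.

Two stools sit around the table at the +y, +x sides.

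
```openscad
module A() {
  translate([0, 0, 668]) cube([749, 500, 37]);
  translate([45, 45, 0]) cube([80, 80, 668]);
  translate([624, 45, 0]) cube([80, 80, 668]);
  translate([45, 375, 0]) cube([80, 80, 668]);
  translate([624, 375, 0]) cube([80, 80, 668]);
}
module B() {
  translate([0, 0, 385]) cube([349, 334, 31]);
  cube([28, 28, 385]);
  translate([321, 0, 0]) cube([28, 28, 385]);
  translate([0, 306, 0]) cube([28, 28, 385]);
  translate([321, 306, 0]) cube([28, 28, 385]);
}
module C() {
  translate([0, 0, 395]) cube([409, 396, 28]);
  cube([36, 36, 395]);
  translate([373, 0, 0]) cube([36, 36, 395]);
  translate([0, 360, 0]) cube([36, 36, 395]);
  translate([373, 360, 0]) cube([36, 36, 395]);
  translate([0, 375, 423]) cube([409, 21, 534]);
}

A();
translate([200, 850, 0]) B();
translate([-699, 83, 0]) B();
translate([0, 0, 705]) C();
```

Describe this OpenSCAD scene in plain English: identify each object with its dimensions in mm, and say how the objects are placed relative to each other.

A is a rectangular dining table. The top is 749×500×37 mm with its upper surface at z = 705 mm. It stands on four 80×80 mm square legs, each inset 45 mm from the nearest pair of top edges, running from the floor to the underside of the top.

B is a four-legged stool. The seat is a 349×334×31 mm slab whose top surface is at z = 416 mm; four square legs, each 28×28 mm in cross-section, run from the floor (z = 0) to the underside of the seat, each flush with a corner of the seat.

C is a chair. The seat is a 409×396×28 mm slab with its top at z = 423 mm, on four 36×36 mm corner legs (flush with the seat edges, standing on z = 0). A flat backrest 21 mm thick, 534 mm tall, spans the full seat width and rises from the seat top along its +y edge, rear face flush with the rear of the seat.

Two stools sit around the table at the +y, −x sides. The chair is on top of the table.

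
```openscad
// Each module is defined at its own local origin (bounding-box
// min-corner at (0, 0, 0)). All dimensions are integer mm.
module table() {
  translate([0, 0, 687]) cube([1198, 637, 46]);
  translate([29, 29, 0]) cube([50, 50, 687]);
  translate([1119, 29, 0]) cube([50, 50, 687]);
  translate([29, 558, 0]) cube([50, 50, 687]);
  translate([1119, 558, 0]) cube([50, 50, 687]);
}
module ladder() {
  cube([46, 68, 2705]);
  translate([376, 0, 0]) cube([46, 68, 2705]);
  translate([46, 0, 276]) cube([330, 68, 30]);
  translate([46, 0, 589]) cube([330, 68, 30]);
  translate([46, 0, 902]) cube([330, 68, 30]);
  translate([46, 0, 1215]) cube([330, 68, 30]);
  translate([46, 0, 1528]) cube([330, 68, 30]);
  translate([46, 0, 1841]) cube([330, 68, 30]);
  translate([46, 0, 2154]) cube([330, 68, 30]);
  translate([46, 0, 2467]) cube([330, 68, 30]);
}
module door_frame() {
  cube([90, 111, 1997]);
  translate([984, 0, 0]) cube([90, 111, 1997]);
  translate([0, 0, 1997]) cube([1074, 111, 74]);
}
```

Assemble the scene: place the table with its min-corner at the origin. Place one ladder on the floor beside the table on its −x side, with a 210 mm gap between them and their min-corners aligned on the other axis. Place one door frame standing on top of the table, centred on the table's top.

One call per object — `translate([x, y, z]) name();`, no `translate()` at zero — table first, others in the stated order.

table();
translate([-632, 0, 0]) ladder();
translate([62, 263, 733]) door_frame();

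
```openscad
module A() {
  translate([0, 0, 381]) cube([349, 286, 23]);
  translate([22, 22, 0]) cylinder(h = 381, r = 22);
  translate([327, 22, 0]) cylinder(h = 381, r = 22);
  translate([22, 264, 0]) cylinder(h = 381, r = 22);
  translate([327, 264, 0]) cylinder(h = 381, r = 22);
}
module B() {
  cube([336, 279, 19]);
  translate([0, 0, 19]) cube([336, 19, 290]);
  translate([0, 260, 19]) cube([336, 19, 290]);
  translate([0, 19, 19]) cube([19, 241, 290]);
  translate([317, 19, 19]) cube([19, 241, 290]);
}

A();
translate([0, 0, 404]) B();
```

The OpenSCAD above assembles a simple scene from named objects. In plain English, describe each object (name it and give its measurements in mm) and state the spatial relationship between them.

A is a simple wooden stool: a rectangular seat 349 mm (x) by 286 mm (y), 23 mm thick, top face at z = 404 mm, on four round legs, each 44 mm in diameter. The legs rest on z = 0, each leg's axis is inset half a diameter from the nearest pair of seat edges (so the leg's bounding box is flush with the corner).

B is an open-topped rectangular box: outside dimensions 336×279×309 mm, with a uniform wall and base thickness of 19 mm. The base is a full 336×279 slab on the floor; four walls sit on top of the base. The front and back walls (the −y and +y sides) span the full width; the two side walls fit between them.

The open box is on top of the stool.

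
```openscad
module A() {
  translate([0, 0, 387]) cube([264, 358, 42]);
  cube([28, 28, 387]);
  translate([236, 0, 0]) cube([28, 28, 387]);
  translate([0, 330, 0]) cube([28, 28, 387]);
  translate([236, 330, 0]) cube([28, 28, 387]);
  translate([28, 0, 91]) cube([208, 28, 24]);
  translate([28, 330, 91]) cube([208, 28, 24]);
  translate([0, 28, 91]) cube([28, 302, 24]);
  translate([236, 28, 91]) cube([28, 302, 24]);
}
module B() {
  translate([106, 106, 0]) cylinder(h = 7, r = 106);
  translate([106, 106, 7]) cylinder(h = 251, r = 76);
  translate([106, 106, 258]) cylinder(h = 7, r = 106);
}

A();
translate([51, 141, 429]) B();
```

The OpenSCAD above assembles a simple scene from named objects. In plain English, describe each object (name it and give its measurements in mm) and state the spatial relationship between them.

A is a four-legged stool. The seat is a 264×358×42 mm slab whose top surface is at z = 429 mm; four square legs, each 28×28 mm in cross-section, run from the floor (z = 0) to the underside of the seat, each flush with a corner of the seat. Four stretchers, 28 mm wide and 24 mm tall, connect adjacent legs with their undersides at z = 91 mm, each running between the inner faces of the legs it joins and aligned with the legs' outer faces on the other axis.

B is a spool: two coaxial disc flanges of radius 106 mm and thickness 7 mm, joined by a core cylinder of radius 76 mm and height 251 mm. The lower flange rests on z = 0 and the three cylinders share a vertical axis.

The spool is on top of the stool.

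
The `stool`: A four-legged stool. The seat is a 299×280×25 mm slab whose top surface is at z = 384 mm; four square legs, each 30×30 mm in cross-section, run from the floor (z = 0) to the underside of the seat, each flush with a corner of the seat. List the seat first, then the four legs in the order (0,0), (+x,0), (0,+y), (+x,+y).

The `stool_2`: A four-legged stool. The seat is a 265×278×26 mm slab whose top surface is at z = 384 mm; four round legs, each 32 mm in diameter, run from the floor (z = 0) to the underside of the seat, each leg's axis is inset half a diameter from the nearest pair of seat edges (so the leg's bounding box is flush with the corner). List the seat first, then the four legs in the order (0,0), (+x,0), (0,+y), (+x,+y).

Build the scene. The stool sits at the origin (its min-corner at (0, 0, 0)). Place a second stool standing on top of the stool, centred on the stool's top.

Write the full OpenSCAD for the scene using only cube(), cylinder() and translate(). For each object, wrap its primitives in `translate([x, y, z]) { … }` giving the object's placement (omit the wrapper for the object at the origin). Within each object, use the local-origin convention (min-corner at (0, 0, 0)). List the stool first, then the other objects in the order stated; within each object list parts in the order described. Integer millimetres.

translate([0, 0, 359]) cube([299, 280, 25]);
cube([30, 30, 359]);
translate([269, 0, 0]) cube([30, 30, 359]);
translate([0, 250, 0]) cube([30, 30, 359]);
translate([269, 250, 0]) cube([30, 30, 359]);
translate([17, 1, 384]) {
  translate([0, 0, 358]) cube([265, 278, 26]);
  translate([16, 16, 0]) cylinder(h = 358, r = 16);
  translate([249, 16, 0]) cylinder(h = 358, r = 16);
  translate([16, 262, 0]) cylinder(h = 358, r = 16);
  translate([249, 262, 0]) cylinder(h = 358, r = 16);
}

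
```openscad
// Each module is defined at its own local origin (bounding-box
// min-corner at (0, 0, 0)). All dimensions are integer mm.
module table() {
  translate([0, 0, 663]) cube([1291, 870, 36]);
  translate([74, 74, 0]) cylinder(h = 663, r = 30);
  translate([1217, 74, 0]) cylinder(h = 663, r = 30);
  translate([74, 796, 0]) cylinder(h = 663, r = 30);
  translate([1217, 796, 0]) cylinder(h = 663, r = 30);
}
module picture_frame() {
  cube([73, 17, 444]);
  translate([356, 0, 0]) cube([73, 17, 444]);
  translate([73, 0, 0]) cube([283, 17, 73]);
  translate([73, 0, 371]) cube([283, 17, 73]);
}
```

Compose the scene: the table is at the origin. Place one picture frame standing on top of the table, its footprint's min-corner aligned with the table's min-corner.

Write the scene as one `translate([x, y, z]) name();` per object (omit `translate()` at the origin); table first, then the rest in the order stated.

table();
translate([0, 0, 699]) picture_frame();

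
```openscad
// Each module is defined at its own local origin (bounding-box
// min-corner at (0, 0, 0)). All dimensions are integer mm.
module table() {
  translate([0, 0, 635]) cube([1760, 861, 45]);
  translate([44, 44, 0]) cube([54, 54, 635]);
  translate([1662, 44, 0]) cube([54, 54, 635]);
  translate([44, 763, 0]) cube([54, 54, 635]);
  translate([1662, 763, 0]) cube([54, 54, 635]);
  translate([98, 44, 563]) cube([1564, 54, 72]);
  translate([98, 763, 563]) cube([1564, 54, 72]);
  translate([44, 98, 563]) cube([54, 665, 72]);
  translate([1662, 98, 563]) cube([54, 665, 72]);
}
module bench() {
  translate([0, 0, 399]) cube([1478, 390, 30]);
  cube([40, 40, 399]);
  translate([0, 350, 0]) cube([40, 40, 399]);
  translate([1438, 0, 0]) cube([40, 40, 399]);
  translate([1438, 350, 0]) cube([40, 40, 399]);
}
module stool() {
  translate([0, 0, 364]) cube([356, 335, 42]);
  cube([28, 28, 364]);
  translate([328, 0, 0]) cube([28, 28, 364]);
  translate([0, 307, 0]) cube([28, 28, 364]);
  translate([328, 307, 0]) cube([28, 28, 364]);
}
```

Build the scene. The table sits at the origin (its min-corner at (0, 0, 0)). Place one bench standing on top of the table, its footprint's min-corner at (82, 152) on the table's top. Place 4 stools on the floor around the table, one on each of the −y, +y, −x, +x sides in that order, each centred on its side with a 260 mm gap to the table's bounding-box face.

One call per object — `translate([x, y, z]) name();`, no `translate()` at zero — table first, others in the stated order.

table();
translate([82, 152, 680]) bench();
translate([702, -595, 0]) stool();
translate([702, 1121, 0]) stool();
translate([-616, 263, 0]) stool();
translate([2020, 263, 0]) stool();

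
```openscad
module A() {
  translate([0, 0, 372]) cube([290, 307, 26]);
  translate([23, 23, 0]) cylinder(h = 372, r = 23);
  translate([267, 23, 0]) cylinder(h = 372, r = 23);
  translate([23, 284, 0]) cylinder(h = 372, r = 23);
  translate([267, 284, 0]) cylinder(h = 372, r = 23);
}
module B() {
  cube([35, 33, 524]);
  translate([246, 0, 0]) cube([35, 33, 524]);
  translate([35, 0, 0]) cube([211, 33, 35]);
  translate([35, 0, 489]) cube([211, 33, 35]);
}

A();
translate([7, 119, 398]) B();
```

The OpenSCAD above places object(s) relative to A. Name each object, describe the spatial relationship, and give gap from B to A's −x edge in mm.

A is a stool. B is a picture frame. The picture frame is on top of the stool. The gap from the picture frame to the stool's −x edge is 7 mm.

The picture frame's min-x is at 7; the stool's min-x is 0; gap = 7 mm.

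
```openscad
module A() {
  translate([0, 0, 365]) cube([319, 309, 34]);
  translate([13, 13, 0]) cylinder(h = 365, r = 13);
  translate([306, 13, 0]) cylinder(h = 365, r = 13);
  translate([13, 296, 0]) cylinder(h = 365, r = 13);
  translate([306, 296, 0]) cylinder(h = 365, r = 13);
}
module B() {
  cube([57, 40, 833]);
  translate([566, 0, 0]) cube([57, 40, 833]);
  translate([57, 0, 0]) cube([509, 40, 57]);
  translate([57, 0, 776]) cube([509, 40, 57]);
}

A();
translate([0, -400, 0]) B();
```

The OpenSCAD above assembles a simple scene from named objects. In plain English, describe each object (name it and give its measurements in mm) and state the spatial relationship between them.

A is a four-legged stool. The seat is 319×309 mm, 34 mm thick, top at z = 399 mm. It stands on four round legs, each 26 mm in diameter, from z = 0 to the seat underside, each leg's axis is inset half a diameter from the nearest pair of seat edges (so the leg's bounding box is flush with the corner).

B is a picture frame with a 509×719 mm rectangular opening (x by z) and a uniform 57 mm border on every side. Frame depth is 40 mm along y. It is built from two vertical stiles running the full outside height and two horizontal rails spanning the gap between the stiles.

The picture frame is on the floor beside the stool on its −y side.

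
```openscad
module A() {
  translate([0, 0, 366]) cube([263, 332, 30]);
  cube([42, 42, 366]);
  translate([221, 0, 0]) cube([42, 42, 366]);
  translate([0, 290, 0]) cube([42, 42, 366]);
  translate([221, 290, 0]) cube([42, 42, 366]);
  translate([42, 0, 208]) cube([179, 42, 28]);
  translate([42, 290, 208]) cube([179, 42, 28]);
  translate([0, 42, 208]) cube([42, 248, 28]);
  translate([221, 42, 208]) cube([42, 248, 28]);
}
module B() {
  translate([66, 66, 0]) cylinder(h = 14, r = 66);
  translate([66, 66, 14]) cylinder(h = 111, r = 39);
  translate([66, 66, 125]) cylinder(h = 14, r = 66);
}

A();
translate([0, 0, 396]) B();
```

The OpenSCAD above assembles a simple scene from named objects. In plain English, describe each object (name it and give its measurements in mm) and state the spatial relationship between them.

A is a four-legged stool. The seat is 263×332 mm, 30 mm thick, top at z = 396 mm. It stands on four square legs, each 42×42 mm in cross-section, from z = 0 to the seat underside, each flush with a corner of the seat. Four stretchers, 42 mm wide and 28 mm tall, connect adjacent legs with their undersides at z = 208 mm, each running between the inner faces of the legs it joins and aligned with the legs' outer faces on the other axis.

B is a spool: two coaxial disc flanges of radius 66 mm and thickness 14 mm, joined by a core cylinder of radius 39 mm and height 111 mm. The lower flange rests on z = 0 and the three cylinders share a vertical axis.

The spool is on top of the stool.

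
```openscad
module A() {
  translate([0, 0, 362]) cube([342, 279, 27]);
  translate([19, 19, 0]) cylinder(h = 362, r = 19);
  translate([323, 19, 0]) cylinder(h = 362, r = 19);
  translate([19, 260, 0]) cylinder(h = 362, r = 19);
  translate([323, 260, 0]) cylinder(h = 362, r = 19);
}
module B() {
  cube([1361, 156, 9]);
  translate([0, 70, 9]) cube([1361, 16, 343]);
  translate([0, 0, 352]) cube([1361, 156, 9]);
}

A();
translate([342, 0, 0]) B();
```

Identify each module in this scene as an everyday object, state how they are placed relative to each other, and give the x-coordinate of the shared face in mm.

A is a stool. B is an I-beam. The I-beam is against the stool's +x side, with their −y faces flush. The x-coordinate of the shared face is 342 mm.

The stool's +x face and the I-beam's −x face are both at x = 342 mm.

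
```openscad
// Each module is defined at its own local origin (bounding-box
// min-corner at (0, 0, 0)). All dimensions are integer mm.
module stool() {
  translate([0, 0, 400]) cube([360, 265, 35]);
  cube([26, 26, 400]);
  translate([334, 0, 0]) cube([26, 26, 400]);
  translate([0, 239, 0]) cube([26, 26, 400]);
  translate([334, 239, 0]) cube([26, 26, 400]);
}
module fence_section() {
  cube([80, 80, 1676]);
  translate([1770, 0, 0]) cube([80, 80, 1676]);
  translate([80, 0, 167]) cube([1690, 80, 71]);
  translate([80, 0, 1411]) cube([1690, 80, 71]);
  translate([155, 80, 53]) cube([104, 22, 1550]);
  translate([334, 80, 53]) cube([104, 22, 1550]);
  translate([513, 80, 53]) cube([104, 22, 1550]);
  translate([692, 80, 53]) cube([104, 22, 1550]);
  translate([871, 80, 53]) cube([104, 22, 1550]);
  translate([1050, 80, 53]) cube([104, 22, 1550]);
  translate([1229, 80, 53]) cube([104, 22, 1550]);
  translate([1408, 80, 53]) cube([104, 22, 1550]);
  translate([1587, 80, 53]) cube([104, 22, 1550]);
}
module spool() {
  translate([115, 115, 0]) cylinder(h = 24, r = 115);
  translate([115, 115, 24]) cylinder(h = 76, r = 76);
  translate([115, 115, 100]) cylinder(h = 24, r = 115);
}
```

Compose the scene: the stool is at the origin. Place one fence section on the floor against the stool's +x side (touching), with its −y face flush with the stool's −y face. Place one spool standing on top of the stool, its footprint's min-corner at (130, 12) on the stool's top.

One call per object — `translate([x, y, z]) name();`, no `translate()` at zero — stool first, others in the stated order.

stool();
translate([360, 0, 0]) fence_section();
translate([130, 12, 435]) spool();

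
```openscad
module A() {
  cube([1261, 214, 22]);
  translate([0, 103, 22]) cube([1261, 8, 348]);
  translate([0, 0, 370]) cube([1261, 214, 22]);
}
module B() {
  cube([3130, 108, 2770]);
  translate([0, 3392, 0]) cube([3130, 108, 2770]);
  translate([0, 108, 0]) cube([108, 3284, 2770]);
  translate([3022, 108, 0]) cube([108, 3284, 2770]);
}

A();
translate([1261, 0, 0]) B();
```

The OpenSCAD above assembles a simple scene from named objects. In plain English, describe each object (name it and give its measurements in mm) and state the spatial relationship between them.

A is an I-beam lying along x, 1261 mm long. Overall section height 392 mm. Two flanges 214 mm wide (y) and 22 mm thick, one on the floor and one at the top; a web 8 mm thick runs between them, centred on the flange width.

B is a box-shaped house frame (walls only): outside footprint 3130×3500 mm, wall height 2770 mm, wall thickness 108 mm. The two y-facing walls run the full x-width; the two x-facing walls fit between the inner faces of the y-facing walls.

The house frame is against the I-beam's +x side, with their −y faces flush.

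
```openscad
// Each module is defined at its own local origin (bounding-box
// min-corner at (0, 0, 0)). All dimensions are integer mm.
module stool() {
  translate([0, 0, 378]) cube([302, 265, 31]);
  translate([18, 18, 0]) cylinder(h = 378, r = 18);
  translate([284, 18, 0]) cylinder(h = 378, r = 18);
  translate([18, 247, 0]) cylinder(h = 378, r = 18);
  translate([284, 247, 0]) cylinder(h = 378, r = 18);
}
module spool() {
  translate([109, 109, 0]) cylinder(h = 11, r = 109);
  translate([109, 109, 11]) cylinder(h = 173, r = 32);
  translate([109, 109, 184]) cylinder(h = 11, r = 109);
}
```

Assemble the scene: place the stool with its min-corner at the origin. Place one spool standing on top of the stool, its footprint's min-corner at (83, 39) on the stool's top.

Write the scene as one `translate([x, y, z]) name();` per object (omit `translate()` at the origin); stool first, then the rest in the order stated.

stool();
translate([83, 39, 409]) spool();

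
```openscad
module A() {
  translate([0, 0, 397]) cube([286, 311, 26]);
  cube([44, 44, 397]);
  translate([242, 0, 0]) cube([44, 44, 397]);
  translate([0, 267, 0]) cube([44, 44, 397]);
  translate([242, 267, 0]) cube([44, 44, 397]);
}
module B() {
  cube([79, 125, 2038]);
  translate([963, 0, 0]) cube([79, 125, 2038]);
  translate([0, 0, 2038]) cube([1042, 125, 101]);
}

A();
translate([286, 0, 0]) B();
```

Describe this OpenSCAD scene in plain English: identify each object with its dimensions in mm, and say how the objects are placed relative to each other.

A is a four-legged stool. The seat is a 286×311×26 mm slab whose top surface is at z = 423 mm; four square legs, each 44×44 mm in cross-section, run from the floor (z = 0) to the underside of the seat, each flush with a corner of the seat.

B is a rectangular door frame: two vertical jambs of 79×125 mm section, 2038 mm tall, with a clear opening 884 mm wide between their inner faces. A header 101 mm tall and 125 mm deep lies on top of the jambs and spans the full outside width.

The door frame is against the stool's +x side, with their −y faces flush.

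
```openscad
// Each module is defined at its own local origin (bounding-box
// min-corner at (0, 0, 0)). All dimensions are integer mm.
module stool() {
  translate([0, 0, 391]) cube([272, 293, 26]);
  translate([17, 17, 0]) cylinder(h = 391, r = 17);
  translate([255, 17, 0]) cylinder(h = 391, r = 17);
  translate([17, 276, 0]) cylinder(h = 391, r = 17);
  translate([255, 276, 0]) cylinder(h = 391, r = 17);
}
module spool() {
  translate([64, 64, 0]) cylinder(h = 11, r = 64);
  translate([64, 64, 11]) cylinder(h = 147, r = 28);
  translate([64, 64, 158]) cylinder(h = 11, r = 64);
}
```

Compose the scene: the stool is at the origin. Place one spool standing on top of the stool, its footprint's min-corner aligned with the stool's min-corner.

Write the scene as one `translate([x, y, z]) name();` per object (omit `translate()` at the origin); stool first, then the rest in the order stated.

stool();
translate([0, 0, 417]) spool();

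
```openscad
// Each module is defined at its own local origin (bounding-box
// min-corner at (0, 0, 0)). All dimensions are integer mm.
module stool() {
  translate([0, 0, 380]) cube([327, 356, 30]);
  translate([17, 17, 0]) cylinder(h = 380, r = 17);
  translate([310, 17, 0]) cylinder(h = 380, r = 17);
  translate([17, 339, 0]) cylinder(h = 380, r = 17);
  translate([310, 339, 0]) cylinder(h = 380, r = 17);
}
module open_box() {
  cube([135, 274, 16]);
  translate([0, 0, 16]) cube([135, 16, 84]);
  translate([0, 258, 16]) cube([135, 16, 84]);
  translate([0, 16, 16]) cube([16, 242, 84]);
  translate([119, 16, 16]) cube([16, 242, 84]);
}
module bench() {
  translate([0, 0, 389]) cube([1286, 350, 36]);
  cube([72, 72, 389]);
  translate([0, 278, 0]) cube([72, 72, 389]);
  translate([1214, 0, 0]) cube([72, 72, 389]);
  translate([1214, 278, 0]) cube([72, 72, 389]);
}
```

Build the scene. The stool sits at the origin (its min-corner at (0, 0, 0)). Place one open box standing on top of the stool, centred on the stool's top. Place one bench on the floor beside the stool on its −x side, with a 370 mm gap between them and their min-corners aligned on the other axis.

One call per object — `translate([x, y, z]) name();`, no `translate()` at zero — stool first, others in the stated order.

stool();
translate([96, 41, 410]) open_box();
translate([-1656, 0, 0]) bench();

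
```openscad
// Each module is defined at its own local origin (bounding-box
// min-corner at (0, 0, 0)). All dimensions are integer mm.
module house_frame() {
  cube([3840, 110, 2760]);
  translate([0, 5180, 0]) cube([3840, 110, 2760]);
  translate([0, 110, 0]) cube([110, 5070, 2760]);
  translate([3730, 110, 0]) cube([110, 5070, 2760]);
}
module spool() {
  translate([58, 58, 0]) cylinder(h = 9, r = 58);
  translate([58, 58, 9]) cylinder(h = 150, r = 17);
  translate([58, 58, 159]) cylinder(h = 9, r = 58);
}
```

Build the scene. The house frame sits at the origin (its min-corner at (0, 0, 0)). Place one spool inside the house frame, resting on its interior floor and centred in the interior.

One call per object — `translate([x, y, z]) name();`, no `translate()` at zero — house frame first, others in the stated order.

house_frame();
translate([1862, 2587, 0]) spool();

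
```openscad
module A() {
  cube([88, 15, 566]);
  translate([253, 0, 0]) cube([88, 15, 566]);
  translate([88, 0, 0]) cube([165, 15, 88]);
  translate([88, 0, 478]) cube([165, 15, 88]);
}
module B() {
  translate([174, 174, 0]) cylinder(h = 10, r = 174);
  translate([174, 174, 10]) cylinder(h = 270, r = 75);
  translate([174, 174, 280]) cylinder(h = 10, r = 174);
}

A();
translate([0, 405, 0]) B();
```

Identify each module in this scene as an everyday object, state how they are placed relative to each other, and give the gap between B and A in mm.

A is a picture frame. B is a spool. The spool is on the floor beside the picture frame on its +y side. The gap between the spool and the picture frame is 390 mm.

The spool's nearest face is 390 mm from the picture frame's +y face.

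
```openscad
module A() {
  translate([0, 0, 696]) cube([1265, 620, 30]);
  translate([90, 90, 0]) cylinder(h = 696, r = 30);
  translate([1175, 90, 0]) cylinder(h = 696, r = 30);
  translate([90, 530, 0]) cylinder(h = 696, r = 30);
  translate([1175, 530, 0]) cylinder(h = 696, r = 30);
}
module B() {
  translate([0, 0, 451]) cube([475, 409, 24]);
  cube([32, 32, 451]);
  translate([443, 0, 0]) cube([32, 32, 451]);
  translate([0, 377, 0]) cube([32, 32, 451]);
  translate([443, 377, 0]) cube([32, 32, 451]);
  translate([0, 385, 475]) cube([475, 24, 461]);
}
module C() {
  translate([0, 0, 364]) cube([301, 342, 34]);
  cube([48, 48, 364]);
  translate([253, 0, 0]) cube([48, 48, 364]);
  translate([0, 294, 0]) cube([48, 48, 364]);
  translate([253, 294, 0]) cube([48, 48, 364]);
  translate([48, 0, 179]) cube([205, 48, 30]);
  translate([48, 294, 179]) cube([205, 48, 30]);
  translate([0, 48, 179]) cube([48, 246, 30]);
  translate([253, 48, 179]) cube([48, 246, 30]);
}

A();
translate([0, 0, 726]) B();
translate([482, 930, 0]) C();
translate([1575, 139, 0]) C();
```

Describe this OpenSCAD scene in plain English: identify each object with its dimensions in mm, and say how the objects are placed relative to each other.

A is a table with a 1265×620 mm rectangular top, 30 mm thick, top surface at z = 726 mm, supported by four round legs of 60 mm diameter, each leg's bounding box inset 60 mm from the nearest pair of top edges, running from the floor.

B is a chair: 475×409 mm seat, 24 mm thick, top at z = 475 mm, on four 32 mm square corner legs flush with the seat edges. A 24 mm thick backrest slab spans the full seat width, extending 461 mm above the seat top, its back face flush with the seat's +y edge.

C is a four-legged stool. The seat is a 301×342×34 mm slab whose top surface is at z = 398 mm; four square legs, each 48×48 mm in cross-section, run from the floor (z = 0) to the underside of the seat, each flush with a corner of the seat. Four stretchers, 48 mm wide and 30 mm tall, connect adjacent legs with their undersides at z = 179 mm, each running between the inner faces of the legs it joins and aligned with the legs' outer faces on the other axis.

The chair is on top of the table. Two stools sit around the table at the +y, +x sides.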